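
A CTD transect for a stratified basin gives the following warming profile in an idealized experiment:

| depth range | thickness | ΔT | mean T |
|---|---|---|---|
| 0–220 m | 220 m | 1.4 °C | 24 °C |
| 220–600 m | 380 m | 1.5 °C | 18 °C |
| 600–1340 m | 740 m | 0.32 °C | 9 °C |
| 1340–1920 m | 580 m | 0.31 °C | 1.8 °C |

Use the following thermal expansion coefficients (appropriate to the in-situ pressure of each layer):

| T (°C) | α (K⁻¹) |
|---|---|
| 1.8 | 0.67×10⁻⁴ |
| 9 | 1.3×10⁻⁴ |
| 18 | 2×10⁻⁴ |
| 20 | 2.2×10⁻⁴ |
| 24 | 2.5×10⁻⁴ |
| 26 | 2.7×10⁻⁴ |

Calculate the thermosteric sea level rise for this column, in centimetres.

Δh ≈ 23.4 cm

Layer 1 at 24 °C → α = 2.5×10⁻⁴ K⁻¹
Layer 2 at 18 °C → α = 2×10⁻⁴ K⁻¹
Layer 3 at 9 °C → α = 1.3×10⁻⁴ K⁻¹
Layer 4 at 1.8 °C → α = 0.67×10⁻⁴ K⁻¹
220 × 1.4 × 2.5×10⁻⁴ = 0.07700 m
Layer 2: 2×10⁻⁴ × 1.5 × 380 = 0.11400 m
0.32 × 740 × 1.3×10⁻⁴ = 0.030784 m
1340–1920 m: 0.31 × 580 × 0.67×10⁻⁴ = 0.0120466 m
Δh = 0.07700 + 0.11400 + 0.030784 + 0.0120466 = 0.2338306 m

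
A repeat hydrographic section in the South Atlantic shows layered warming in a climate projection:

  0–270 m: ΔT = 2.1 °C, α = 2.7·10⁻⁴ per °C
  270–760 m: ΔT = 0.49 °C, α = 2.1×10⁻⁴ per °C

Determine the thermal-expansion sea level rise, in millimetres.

204 mm

0–270 m: 2.7×10⁻⁴ × 270 × 2.1 = 0.15309 m
270–760 m: 0.49 × 2.1×10⁻⁴ × 490 = 0.050421 m
Δh = 0.15309 + 0.050421 = 0.203511 m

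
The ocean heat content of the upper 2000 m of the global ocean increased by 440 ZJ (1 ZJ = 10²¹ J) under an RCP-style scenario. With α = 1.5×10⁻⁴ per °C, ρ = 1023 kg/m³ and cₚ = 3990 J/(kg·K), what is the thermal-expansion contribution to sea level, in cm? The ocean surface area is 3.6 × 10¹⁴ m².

4.5 cm of thermosteric rise

Per unit area: Q = 440×10²¹ / (3.6×10¹⁴) ≈ 1.222×10⁹ J/m²
Δh = αQ/(ρcₚ) = 1.5×10⁻⁴ × 1.222×10⁹ / (1023 × 3990) ≈ 0.044907 m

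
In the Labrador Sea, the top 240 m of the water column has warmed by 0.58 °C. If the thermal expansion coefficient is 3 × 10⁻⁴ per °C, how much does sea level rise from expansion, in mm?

Δh = αΔT·H = 3×10⁻⁴ × 0.58 × 240 = 0.04176 m

Δh ≈ 41.8 mm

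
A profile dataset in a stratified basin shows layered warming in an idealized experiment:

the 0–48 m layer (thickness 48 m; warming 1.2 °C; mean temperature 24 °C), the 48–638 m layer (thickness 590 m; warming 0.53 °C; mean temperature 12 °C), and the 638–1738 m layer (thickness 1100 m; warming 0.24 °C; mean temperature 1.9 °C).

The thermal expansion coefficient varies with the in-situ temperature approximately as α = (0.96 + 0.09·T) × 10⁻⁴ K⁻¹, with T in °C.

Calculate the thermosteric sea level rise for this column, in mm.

Δh = 112 mm

Layer 1: α = (0.96 + 0.09×24)×10⁻⁴ = 3.12×10⁻⁴ K⁻¹
Layer 2: α = (0.96 + 0.09×12)×10⁻⁴ = 2.04×10⁻⁴ K⁻¹
Layer 3: α = (0.96 + 0.09×1.9)×10⁻⁴ = 1.131×10⁻⁴ K⁻¹
0–48 m: 1.2 × 3.12×10⁻⁴ × 48 = 0.0179712 m
Layer 2: 2.04×10⁻⁴ × 590 × 0.53 = 0.0637908 m
638–1738 m: 1100 × 1.131×10⁻⁴ × 0.24 = 0.0298584 m
Δh = 0.0179712 + 0.0637908 + 0.0298584 = 0.1116204 m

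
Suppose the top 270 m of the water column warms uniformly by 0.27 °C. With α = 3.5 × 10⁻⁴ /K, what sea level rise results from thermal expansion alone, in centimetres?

Δh = αΔT·H = 3.5×10⁻⁴ × 0.27 × 270 = 0.025515 m

Δh = 2.6 cm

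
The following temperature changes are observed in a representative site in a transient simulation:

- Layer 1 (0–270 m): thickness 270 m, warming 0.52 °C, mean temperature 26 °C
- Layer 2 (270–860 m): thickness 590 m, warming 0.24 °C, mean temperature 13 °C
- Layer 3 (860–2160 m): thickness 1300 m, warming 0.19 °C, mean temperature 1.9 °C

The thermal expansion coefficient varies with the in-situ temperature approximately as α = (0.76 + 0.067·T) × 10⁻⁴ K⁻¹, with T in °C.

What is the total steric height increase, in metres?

Layer 1: α = (0.76 + 0.067×26)×10⁻⁴ = 2.502×10⁻⁴ K⁻¹
Layer 2: α = (0.76 + 0.067×13)×10⁻⁴ = 1.631×10⁻⁴ K⁻¹
Layer 3: α = (0.76 + 0.067×1.9)×10⁻⁴ = 0.8873×10⁻⁴ K⁻¹
2.502×10⁻⁴ × 270 × 0.52 = 0.03512808 m
270–860 m: 0.24 × 1.631×10⁻⁴ × 590 = 0.02309496 m
860–2160 m: 0.19 × 0.8873×10⁻⁴ × 1300 = 0.02191631 m
Δh = 0.03512808 + 0.02309496 + 0.02191631 = 0.08013935 m

0.0801 m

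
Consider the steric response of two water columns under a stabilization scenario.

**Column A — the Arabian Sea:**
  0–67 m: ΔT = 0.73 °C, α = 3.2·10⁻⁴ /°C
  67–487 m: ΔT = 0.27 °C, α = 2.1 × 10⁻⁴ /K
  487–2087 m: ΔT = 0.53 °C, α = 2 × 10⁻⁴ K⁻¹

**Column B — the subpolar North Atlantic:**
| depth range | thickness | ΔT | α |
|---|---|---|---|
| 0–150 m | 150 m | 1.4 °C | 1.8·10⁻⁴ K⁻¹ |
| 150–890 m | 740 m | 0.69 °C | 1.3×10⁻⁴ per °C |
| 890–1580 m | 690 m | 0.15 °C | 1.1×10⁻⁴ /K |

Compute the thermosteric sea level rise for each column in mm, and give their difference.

Δh_A ≈ 209 mm, Δh_B ≈ 116 mm; difference ≈ 93.5 mm

A Layer 1: 0.73 × 3.2×10⁻⁴ × 67 = 0.0156512 m
A 67–487 m: 0.27 × 2.1×10⁻⁴ × 420 = 0.023814 m
A Layer 3: 0.53 × 1600 × 2×10⁻⁴ = 0.16960 m
A total: 0.2090652 m
B Layer 1: 1.8×10⁻⁴ × 150 × 1.4 = 0.03780 m
B 740 × 1.3×10⁻⁴ × 0.69 = 0.066378 m
B 690 × 1.1×10⁻⁴ × 0.15 = 0.011385 m
B total: 0.115563 m
Difference: 0.2090652 − 0.115563 = 0.0935022 m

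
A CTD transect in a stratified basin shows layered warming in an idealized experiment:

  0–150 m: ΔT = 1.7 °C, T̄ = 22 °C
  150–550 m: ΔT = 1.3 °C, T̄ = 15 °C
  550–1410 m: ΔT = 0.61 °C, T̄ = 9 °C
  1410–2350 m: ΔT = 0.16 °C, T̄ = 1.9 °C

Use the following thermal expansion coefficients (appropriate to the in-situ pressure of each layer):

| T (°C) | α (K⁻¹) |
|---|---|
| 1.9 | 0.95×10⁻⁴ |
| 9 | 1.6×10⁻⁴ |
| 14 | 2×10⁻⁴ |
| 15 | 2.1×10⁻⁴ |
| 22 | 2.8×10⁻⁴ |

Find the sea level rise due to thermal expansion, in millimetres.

Layer 1 at 22 °C → α = 2.8×10⁻⁴ K⁻¹
Layer 2 at 15 °C → α = 2.1×10⁻⁴ K⁻¹
Layer 3 at 9 °C → α = 1.6×10⁻⁴ K⁻¹
Layer 4 at 1.9 °C → α = 0.95×10⁻⁴ K⁻¹
2.8×10⁻⁴ × 1.7 × 150 = 0.07140 m
150–550 m: 1.3 × 400 × 2.1×10⁻⁴ = 0.10920 m
550–1410 m: 0.61 × 860 × 1.6×10⁻⁴ = 0.083936 m
1410–2350 m: 0.95×10⁻⁴ × 940 × 0.16 = 0.014288 m
Δh = 0.07140 + 0.10920 + 0.083936 + 0.014288 = 0.278824 m ≈ 279 mm

279 mm of thermosteric rise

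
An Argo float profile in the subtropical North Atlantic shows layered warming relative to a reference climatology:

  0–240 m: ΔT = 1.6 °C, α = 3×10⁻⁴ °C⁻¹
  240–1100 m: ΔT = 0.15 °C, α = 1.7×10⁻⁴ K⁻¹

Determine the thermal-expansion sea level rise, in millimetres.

Layer 1: 240 × 3×10⁻⁴ × 1.6 = 0.11520 m
1.7×10⁻⁴ × 860 × 0.15 = 0.02193 m
Δh = 0.11520 + 0.02193 = 0.13713 m

Δh = 137 mm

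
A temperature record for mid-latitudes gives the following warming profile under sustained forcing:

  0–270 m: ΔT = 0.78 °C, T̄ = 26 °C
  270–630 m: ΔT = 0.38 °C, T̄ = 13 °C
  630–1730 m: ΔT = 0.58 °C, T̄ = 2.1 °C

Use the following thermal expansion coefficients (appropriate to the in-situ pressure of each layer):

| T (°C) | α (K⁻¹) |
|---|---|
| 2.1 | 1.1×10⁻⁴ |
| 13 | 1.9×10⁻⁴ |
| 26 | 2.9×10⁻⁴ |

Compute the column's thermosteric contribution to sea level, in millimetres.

Layer 1 at 26 °C → α = 2.9×10⁻⁴ K⁻¹
Layer 2 at 13 °C → α = 1.9×10⁻⁴ K⁻¹
Layer 3 at 2.1 °C → α = 1.1×10⁻⁴ K⁻¹
Layer 1: 2.9×10⁻⁴ × 270 × 0.78 = 0.061074 m
1.9×10⁻⁴ × 0.38 × 360 = 0.025992 m
1.1×10⁻⁴ × 1100 × 0.58 = 0.07018 m
Δh = 0.061074 + 0.025992 + 0.07018 = 0.157246 m ≈ 157 mm

157 mm of thermosteric rise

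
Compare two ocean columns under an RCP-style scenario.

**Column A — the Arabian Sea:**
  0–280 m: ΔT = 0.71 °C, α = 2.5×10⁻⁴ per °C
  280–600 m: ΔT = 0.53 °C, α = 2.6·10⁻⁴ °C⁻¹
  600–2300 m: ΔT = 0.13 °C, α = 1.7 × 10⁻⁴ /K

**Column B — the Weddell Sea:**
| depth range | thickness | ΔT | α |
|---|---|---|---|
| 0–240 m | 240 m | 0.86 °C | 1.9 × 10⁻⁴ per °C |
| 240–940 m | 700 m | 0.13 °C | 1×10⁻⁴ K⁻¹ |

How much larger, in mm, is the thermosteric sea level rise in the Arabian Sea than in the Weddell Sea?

83 mm

A Layer 1: 280 × 2.5×10⁻⁴ × 0.71 = 0.04970 m
A 320 × 2.6×10⁻⁴ × 0.53 = 0.044096 m
A 0.13 × 1700 × 1.7×10⁻⁴ = 0.03757 m
A total: 0.131366 m
B 0–240 m: 1.9×10⁻⁴ × 0.86 × 240 = 0.039216 m
B 0.13 × 700 × 1×10⁻⁴ = 0.00910 m
B total: 0.048316 m
Difference: 0.131366 − 0.048316 = 0.08305 m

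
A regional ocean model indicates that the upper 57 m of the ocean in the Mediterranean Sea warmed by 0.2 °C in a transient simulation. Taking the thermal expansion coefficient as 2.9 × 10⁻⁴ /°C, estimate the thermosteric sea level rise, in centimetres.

Δh = αΔT·H = 2.9×10⁻⁴ × 0.2 × 57 = 0.003306 m

about 0.33 cm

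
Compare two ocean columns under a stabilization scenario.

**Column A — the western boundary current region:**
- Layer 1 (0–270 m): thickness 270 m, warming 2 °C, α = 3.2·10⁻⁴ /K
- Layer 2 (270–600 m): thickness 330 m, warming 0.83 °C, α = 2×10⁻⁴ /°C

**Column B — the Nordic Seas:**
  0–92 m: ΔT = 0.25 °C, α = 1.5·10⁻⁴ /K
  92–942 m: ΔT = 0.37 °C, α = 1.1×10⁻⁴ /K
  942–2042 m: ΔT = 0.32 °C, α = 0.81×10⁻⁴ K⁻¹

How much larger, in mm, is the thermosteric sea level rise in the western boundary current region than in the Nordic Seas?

A 3.2×10⁻⁴ × 2 × 270 = 0.17280 m
A Layer 2: 330 × 0.83 × 2×10⁻⁴ = 0.05478 m
A total: 0.22758 m
B 1.5×10⁻⁴ × 92 × 0.25 = 0.00345 m
B 92–942 m: 850 × 0.37 × 1.1×10⁻⁴ = 0.034595 m
B 0.81×10⁻⁴ × 1100 × 0.32 = 0.028512 m
B total: 0.066557 m
Difference: 0.22758 − 0.066557 = 0.161023 m

160 mm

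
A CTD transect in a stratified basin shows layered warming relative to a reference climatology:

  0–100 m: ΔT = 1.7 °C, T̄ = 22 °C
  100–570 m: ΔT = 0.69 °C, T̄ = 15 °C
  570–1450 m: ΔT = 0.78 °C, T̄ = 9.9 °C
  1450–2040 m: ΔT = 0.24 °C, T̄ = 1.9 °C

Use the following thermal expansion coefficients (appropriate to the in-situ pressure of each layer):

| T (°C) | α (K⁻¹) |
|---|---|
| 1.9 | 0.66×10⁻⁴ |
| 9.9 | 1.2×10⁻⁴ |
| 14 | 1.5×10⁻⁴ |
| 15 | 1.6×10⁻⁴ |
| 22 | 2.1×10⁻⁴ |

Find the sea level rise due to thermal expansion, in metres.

0.179 m

Layer 1 at 22 °C → α = 2.1×10⁻⁴ K⁻¹
Layer 2 at 15 °C → α = 1.6×10⁻⁴ K⁻¹
Layer 3 at 9.9 °C → α = 1.2×10⁻⁴ K⁻¹
Layer 4 at 1.9 °C → α = 0.66×10⁻⁴ K⁻¹
0–100 m: 100 × 2.1×10⁻⁴ × 1.7 = 0.03570 m
100–570 m: 1.6×10⁻⁴ × 470 × 0.69 = 0.051888 m
570–1450 m: 0.78 × 1.2×10⁻⁴ × 880 = 0.082368 m
590 × 0.24 × 0.66×10⁻⁴ = 0.0093456 m
Δh = 0.03570 + 0.051888 + 0.082368 + 0.0093456 = 0.1793016 m ≈ 0.179 m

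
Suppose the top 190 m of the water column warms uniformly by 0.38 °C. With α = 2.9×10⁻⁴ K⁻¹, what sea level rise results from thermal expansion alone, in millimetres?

Δh = αΔT·H = 2.9×10⁻⁴ × 0.38 × 190 = 0.020938 m

20.9 mm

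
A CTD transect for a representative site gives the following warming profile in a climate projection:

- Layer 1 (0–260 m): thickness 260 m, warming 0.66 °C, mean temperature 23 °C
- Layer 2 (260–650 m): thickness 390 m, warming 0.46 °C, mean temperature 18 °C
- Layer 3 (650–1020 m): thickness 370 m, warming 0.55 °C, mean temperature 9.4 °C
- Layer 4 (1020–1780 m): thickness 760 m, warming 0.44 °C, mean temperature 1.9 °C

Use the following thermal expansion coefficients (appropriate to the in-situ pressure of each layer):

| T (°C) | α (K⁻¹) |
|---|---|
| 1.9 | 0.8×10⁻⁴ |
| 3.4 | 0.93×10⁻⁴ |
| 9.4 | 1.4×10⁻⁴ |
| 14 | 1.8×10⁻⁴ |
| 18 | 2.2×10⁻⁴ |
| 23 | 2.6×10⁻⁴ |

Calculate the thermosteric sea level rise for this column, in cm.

13.9 cm

Layer 1 at 23 °C → α = 2.6×10⁻⁴ K⁻¹
Layer 2 at 18 °C → α = 2.2×10⁻⁴ K⁻¹
Layer 3 at 9.4 °C → α = 1.4×10⁻⁴ K⁻¹
Layer 4 at 1.9 °C → α = 0.8×10⁻⁴ K⁻¹
260 × 0.66 × 2.6×10⁻⁴ = 0.044616 m
0.46 × 390 × 2.2×10⁻⁴ = 0.039468 m
1.4×10⁻⁴ × 0.55 × 370 = 0.02849 m
0.8×10⁻⁴ × 0.44 × 760 = 0.026752 m
Δh = 0.044616 + 0.039468 + 0.02849 + 0.026752 = 0.139326 m ≈ 13.9 cm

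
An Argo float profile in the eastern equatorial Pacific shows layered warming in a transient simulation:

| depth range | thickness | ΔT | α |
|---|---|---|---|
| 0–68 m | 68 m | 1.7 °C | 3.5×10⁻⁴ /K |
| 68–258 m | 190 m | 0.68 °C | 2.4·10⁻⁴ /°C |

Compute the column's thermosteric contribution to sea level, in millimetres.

71 mm of thermosteric rise

Layer 1: 1.7 × 3.5×10⁻⁴ × 68 = 0.04046 m
Layer 2: 0.68 × 190 × 2.4×10⁻⁴ = 0.031008 m
Δh = 0.04046 + 0.031008 = 0.071468 m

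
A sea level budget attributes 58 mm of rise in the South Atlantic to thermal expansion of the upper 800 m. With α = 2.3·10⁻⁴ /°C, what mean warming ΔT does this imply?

0.315 K

ΔT = Δh/(αH) = 0.058 / (2.3×10⁻⁴ × 800) ≈ 0.3152 K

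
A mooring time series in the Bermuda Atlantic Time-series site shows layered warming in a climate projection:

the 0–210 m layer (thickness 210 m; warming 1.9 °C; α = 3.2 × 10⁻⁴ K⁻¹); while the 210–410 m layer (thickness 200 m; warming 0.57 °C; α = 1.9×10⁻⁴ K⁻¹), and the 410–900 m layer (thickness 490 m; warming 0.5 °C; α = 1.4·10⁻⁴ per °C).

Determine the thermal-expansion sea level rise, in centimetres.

210 × 1.9 × 3.2×10⁻⁴ = 0.12768 m
1.9×10⁻⁴ × 0.57 × 200 = 0.02166 m
490 × 1.4×10⁻⁴ × 0.5 = 0.03430 m
Δh = 0.12768 + 0.02166 + 0.03430 = 0.18364 m ≈ 18.4 cm

Δh = 18.4 cm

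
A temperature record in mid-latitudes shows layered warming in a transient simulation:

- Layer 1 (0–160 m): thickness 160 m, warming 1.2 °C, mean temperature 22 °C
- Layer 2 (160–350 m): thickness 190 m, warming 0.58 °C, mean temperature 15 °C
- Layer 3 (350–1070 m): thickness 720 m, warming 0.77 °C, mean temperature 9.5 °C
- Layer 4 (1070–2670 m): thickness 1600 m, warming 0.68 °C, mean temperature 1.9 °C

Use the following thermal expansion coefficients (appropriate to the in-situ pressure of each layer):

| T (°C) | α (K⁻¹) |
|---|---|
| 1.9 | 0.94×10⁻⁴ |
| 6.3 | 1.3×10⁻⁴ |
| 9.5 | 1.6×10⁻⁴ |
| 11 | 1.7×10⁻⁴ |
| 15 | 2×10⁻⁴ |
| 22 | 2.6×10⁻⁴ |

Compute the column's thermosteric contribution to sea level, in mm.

Layer 1 at 22 °C → α = 2.6×10⁻⁴ K⁻¹
Layer 2 at 15 °C → α = 2×10⁻⁴ K⁻¹
Layer 3 at 9.5 °C → α = 1.6×10⁻⁴ K⁻¹
Layer 4 at 1.9 °C → α = 0.94×10⁻⁴ K⁻¹
1.2 × 160 × 2.6×10⁻⁴ = 0.04992 m
2×10⁻⁴ × 0.58 × 190 = 0.02204 m
Layer 3: 720 × 1.6×10⁻⁴ × 0.77 = 0.088704 m
0.68 × 1600 × 0.94×10⁻⁴ = 0.102272 m
Δh = 0.04992 + 0.02204 + 0.088704 + 0.102272 = 0.262936 m ≈ 263 mm

about 263 mm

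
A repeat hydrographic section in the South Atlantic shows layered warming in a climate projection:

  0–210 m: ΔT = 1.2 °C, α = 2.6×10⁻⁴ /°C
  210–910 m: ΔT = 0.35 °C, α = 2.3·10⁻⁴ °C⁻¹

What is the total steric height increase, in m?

0–210 m: 210 × 1.2 × 2.6×10⁻⁴ = 0.06552 m
Layer 2: 700 × 0.35 × 2.3×10⁻⁴ = 0.05635 m
Δh = 0.06552 + 0.05635 = 0.12187 m

Δh = 0.122 m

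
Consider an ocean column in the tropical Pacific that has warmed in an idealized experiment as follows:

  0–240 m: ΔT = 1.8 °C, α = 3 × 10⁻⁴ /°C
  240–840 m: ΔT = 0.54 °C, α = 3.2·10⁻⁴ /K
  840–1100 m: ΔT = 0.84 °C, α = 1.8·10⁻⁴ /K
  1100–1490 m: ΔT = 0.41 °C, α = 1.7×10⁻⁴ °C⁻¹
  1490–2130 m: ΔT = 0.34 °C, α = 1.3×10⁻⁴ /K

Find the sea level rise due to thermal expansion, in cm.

32.8 cm of thermosteric rise

0–240 m: 3×10⁻⁴ × 1.8 × 240 = 0.12960 m
3.2×10⁻⁴ × 0.54 × 600 = 0.10368 m
1.8×10⁻⁴ × 0.84 × 260 = 0.039312 m
1.7×10⁻⁴ × 390 × 0.41 = 0.027183 m
0.34 × 640 × 1.3×10⁻⁴ = 0.028288 m
Δh = 0.12960 + 0.10368 + 0.039312 + 0.027183 + 0.028288 = 0.328063 m ≈ 32.8 cm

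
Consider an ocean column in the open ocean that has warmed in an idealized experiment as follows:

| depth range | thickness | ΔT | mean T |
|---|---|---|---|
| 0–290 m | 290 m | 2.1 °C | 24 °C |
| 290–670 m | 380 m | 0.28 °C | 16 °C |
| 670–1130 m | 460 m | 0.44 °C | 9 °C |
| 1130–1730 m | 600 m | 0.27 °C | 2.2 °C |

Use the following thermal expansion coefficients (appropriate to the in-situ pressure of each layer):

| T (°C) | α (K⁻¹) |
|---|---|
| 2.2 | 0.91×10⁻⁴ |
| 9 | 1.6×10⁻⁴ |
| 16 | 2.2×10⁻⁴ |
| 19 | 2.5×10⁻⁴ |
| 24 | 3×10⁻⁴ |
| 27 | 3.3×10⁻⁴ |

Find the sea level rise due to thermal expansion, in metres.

Layer 1 at 24 °C → α = 3×10⁻⁴ K⁻¹
Layer 2 at 16 °C → α = 2.2×10⁻⁴ K⁻¹
Layer 3 at 9 °C → α = 1.6×10⁻⁴ K⁻¹
Layer 4 at 2.2 °C → α = 0.91×10⁻⁴ K⁻¹
Layer 1: 290 × 3×10⁻⁴ × 2.1 = 0.18270 m
380 × 0.28 × 2.2×10⁻⁴ = 0.023408 m
670–1130 m: 460 × 1.6×10⁻⁴ × 0.44 = 0.032384 m
Layer 4: 0.27 × 0.91×10⁻⁴ × 600 = 0.014742 m
Δh = 0.18270 + 0.023408 + 0.032384 + 0.014742 = 0.253234 m ≈ 0.25 m

about 0.25 m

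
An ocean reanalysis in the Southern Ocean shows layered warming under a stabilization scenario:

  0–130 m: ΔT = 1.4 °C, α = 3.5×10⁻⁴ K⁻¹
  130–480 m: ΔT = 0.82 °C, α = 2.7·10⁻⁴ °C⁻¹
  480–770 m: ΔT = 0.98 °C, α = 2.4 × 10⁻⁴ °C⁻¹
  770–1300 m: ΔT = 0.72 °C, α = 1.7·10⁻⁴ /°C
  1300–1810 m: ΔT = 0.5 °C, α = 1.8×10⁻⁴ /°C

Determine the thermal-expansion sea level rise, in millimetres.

320 mm of thermosteric rise

3.5×10⁻⁴ × 130 × 1.4 = 0.06370 m
350 × 0.82 × 2.7×10⁻⁴ = 0.07749 m
0.98 × 2.4×10⁻⁴ × 290 = 0.068208 m
770–1300 m: 0.72 × 1.7×10⁻⁴ × 530 = 0.064872 m
1300–1810 m: 1.8×10⁻⁴ × 510 × 0.5 = 0.04590 m
Δh = 0.06370 + 0.07749 + 0.068208 + 0.064872 + 0.04590 = 0.32017 m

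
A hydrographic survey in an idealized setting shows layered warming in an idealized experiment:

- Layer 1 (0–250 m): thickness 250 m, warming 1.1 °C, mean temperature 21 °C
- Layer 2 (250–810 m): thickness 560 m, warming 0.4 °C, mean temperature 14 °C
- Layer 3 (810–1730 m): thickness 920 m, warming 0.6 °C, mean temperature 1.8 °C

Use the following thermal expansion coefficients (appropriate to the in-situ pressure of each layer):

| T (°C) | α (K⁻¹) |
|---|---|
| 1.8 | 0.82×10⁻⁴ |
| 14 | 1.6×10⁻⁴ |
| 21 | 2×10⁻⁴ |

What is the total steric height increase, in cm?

Δh = 14 cm

Layer 1 at 21 °C → α = 2×10⁻⁴ K⁻¹
Layer 2 at 14 °C → α = 1.6×10⁻⁴ K⁻¹
Layer 3 at 1.8 °C → α = 0.82×10⁻⁴ K⁻¹
2×10⁻⁴ × 1.1 × 250 = 0.05500 m
1.6×10⁻⁴ × 0.4 × 560 = 0.03584 m
810–1730 m: 0.6 × 920 × 0.82×10⁻⁴ = 0.045264 m
Δh = 0.05500 + 0.03584 + 0.045264 = 0.136104 m ≈ 14 cm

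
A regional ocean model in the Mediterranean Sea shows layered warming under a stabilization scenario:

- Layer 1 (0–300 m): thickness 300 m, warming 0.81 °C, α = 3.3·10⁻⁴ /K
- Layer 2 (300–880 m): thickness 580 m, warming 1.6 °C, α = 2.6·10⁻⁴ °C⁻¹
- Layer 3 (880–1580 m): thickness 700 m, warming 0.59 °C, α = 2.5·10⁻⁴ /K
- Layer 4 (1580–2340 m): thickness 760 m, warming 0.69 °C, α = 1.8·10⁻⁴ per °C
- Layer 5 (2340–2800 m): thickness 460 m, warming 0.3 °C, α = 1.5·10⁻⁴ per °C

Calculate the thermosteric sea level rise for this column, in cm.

0–300 m: 300 × 0.81 × 3.3×10⁻⁴ = 0.08019 m
300–880 m: 580 × 1.6 × 2.6×10⁻⁴ = 0.24128 m
Layer 3: 2.5×10⁻⁴ × 0.59 × 700 = 0.10325 m
1580–2340 m: 1.8×10⁻⁴ × 760 × 0.69 = 0.094392 m
460 × 1.5×10⁻⁴ × 0.3 = 0.02070 m
Δh = 0.08019 + 0.24128 + 0.10325 + 0.094392 + 0.02070 = 0.539812 m ≈ 54 cm

54 cm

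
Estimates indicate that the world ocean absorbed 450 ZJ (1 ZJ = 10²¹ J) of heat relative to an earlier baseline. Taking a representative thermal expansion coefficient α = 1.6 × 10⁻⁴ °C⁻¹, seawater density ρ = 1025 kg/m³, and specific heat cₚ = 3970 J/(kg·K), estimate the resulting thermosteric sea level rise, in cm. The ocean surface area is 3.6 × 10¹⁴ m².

about 4.91 cm

Per unit area: Q = 450×10²¹ / (3.6×10¹⁴) = 1.25×10⁹ J/m²
Δh = αQ/(ρcₚ) = 1.6×10⁻⁴ × 1.25×10⁹ / (1025 × 3970) ≈ 0.049149 m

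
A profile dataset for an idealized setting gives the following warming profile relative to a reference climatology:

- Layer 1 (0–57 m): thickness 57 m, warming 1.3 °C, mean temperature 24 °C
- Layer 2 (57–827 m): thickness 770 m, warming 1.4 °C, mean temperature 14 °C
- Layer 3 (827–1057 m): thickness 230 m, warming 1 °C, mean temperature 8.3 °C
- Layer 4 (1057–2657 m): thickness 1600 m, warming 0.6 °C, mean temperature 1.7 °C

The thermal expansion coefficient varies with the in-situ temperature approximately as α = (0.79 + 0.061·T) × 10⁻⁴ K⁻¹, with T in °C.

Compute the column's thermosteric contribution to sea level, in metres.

0.31 m of thermosteric rise

Layer 1: α = (0.79 + 0.061×24)×10⁻⁴ = 2.254×10⁻⁴ K⁻¹
Layer 2: α = (0.79 + 0.061×14)×10⁻⁴ = 1.644×10⁻⁴ K⁻¹
Layer 3: α = (0.79 + 0.061×8.3)×10⁻⁴ = 1.2963×10⁻⁴ K⁻¹
Layer 4: α = (0.79 + 0.061×1.7)×10⁻⁴ = 0.8937×10⁻⁴ K⁻¹
Layer 1: 2.254×10⁻⁴ × 57 × 1.3 = 0.01670214 m
1.644×10⁻⁴ × 770 × 1.4 = 0.1772232 m
1 × 230 × 1.2963×10⁻⁴ = 0.0298149 m
0.6 × 0.8937×10⁻⁴ × 1600 = 0.0857952 m
Δh = 0.01670214 + 0.1772232 + 0.0298149 + 0.0857952 = 0.30953544 m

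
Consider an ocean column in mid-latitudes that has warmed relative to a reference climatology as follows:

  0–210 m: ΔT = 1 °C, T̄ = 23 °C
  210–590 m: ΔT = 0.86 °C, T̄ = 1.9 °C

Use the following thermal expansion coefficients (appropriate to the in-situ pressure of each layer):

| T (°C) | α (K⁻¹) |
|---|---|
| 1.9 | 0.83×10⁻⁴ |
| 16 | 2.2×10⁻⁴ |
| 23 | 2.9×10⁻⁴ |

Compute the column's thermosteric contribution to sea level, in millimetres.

Layer 1 at 23 °C → α = 2.9×10⁻⁴ K⁻¹
Layer 2 at 1.9 °C → α = 0.83×10⁻⁴ K⁻¹
Layer 1: 2.9×10⁻⁴ × 1 × 210 = 0.06090 m
Layer 2: 0.83×10⁻⁴ × 380 × 0.86 = 0.0271244 m
Δh = 0.06090 + 0.0271244 = 0.0880244 m ≈ 88.0 mm

about 88.0 mm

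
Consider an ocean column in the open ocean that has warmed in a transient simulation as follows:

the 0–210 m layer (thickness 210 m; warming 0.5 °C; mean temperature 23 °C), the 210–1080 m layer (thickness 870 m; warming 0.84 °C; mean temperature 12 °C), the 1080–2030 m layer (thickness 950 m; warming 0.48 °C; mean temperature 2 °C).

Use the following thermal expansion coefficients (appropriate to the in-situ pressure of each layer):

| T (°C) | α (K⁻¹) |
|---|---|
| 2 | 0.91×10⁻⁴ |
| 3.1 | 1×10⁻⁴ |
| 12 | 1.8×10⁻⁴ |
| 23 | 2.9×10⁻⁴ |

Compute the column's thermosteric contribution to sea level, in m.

about 0.203 m

Layer 1 at 23 °C → α = 2.9×10⁻⁴ K⁻¹
Layer 2 at 12 °C → α = 1.8×10⁻⁴ K⁻¹
Layer 3 at 2 °C → α = 0.91×10⁻⁴ K⁻¹
0–210 m: 210 × 0.5 × 2.9×10⁻⁴ = 0.03045 m
Layer 2: 1.8×10⁻⁴ × 870 × 0.84 = 0.131544 m
Layer 3: 0.91×10⁻⁴ × 0.48 × 950 = 0.041496 m
Δh = 0.03045 + 0.131544 + 0.041496 = 0.20349 m ≈ 0.203 m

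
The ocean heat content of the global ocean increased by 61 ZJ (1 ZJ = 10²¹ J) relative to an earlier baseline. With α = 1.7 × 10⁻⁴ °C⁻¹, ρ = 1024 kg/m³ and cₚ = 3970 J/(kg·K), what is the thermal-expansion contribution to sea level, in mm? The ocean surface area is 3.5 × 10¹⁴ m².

7.3 mm of thermosteric rise

Per unit area: Q = 61×10²¹ / (3.5×10¹⁴) ≈ 1.743×10⁸ J/m²
Δh = αQ/(ρcₚ) = 1.7×10⁻⁴ × 1.743×10⁸ / (1024 × 3970) ≈ 0.0072888 m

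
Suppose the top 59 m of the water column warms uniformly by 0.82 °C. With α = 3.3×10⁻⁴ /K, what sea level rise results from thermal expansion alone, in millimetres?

Δh = αΔT·H = 3.3×10⁻⁴ × 0.82 × 59 = 0.0159654 m

about 16.0 mm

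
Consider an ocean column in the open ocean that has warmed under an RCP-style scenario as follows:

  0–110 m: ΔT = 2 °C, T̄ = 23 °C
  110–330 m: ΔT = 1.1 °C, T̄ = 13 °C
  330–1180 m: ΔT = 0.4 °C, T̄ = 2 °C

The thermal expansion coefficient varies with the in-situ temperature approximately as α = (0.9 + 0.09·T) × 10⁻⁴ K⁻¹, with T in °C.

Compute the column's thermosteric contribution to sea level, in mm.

Layer 1: α = (0.9 + 0.09×23)×10⁻⁴ = 2.97×10⁻⁴ K⁻¹
Layer 2: α = (0.9 + 0.09×13)×10⁻⁴ = 2.07×10⁻⁴ K⁻¹
Layer 3: α = (0.9 + 0.09×2)×10⁻⁴ = 1.08×10⁻⁴ K⁻¹
Layer 1: 2 × 110 × 2.97×10⁻⁴ = 0.06534 m
110–330 m: 1.1 × 220 × 2.07×10⁻⁴ = 0.050094 m
850 × 1.08×10⁻⁴ × 0.4 = 0.03672 m
Δh = 0.06534 + 0.050094 + 0.03672 = 0.152154 m ≈ 150 mm

about 150 mm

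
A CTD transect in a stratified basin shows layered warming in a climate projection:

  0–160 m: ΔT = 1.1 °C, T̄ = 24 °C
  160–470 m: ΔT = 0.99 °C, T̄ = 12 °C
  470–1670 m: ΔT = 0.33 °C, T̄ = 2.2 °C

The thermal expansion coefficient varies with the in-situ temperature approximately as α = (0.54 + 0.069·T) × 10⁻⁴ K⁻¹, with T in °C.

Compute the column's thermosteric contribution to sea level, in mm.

Δh = 110 mm

Layer 1: α = (0.54 + 0.069×24)×10⁻⁴ = 2.196×10⁻⁴ K⁻¹
Layer 2: α = (0.54 + 0.069×12)×10⁻⁴ = 1.368×10⁻⁴ K⁻¹
Layer 3: α = (0.54 + 0.069×2.2)×10⁻⁴ = 0.6918×10⁻⁴ K⁻¹
0–160 m: 160 × 1.1 × 2.196×10⁻⁴ = 0.0386496 m
1.368×10⁻⁴ × 0.99 × 310 = 0.04198392 m
470–1670 m: 0.33 × 0.6918×10⁻⁴ × 1200 = 0.02739528 m
Δh = 0.0386496 + 0.04198392 + 0.02739528 = 0.1080288 m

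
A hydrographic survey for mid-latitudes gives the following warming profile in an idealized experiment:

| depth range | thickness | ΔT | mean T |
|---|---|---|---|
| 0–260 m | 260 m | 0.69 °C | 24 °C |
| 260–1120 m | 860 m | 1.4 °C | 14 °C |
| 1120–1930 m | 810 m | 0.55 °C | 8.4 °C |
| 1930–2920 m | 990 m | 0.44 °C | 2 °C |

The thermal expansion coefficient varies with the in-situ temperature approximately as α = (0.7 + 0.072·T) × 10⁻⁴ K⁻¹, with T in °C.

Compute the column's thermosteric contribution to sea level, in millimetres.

about 340 mm

Layer 1: α = (0.7 + 0.072×24)×10⁻⁴ = 2.428×10⁻⁴ K⁻¹
Layer 2: α = (0.7 + 0.072×14)×10⁻⁴ = 1.708×10⁻⁴ K⁻¹
Layer 3: α = (0.7 + 0.072×8.4)×10⁻⁴ = 1.3048×10⁻⁴ K⁻¹
Layer 4: α = (0.7 + 0.072×2)×10⁻⁴ = 0.844×10⁻⁴ K⁻¹
Layer 1: 0.69 × 2.428×10⁻⁴ × 260 = 0.04355832 m
1.4 × 1.708×10⁻⁴ × 860 = 0.2056432 m
Layer 3: 0.55 × 1.3048×10⁻⁴ × 810 = 0.05812884 m
Layer 4: 990 × 0.844×10⁻⁴ × 0.44 = 0.03676464 m
Δh = 0.04355832 + 0.2056432 + 0.05812884 + 0.03676464 = 0.344095 m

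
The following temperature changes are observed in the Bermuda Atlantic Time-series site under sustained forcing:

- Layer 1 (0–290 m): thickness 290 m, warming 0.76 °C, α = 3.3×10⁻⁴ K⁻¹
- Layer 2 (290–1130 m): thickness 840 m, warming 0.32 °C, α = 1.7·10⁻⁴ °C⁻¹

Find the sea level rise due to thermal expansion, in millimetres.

Layer 1: 3.3×10⁻⁴ × 0.76 × 290 = 0.072732 m
290–1130 m: 840 × 0.32 × 1.7×10⁻⁴ = 0.045696 m
Δh = 0.072732 + 0.045696 = 0.118428 m ≈ 120 mm

Δh ≈ 120 mm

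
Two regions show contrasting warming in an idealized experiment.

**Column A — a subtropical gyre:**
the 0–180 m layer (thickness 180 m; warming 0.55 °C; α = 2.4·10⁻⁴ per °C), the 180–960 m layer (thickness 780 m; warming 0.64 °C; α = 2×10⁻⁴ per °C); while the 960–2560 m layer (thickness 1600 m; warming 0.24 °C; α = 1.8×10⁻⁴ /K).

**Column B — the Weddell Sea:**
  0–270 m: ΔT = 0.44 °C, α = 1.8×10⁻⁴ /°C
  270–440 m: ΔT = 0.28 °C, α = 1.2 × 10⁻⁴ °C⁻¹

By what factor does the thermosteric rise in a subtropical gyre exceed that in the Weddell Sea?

7.11

A Layer 1: 2.4×10⁻⁴ × 0.55 × 180 = 0.02376 m
A 180–960 m: 2×10⁻⁴ × 780 × 0.64 = 0.09984 m
A 960–2560 m: 1600 × 0.24 × 1.8×10⁻⁴ = 0.06912 m
A total: 0.19272 m
B Layer 1: 1.8×10⁻⁴ × 0.44 × 270 = 0.021384 m
B Layer 2: 170 × 0.28 × 1.2×10⁻⁴ = 0.005712 m
B total: 0.027096 m
Ratio: 0.19272 / 0.027096 ≈ 7.112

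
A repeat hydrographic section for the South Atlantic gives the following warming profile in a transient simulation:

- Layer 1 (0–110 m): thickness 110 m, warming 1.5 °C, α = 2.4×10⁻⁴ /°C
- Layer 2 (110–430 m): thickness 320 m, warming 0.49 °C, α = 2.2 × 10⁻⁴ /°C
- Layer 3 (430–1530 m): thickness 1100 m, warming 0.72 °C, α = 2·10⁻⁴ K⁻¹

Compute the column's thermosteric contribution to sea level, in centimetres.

Δh = 23 cm

Layer 1: 110 × 1.5 × 2.4×10⁻⁴ = 0.03960 m
320 × 2.2×10⁻⁴ × 0.49 = 0.034496 m
Layer 3: 0.72 × 2×10⁻⁴ × 1100 = 0.15840 m
Δh = 0.03960 + 0.034496 + 0.15840 = 0.232496 m ≈ 23 cm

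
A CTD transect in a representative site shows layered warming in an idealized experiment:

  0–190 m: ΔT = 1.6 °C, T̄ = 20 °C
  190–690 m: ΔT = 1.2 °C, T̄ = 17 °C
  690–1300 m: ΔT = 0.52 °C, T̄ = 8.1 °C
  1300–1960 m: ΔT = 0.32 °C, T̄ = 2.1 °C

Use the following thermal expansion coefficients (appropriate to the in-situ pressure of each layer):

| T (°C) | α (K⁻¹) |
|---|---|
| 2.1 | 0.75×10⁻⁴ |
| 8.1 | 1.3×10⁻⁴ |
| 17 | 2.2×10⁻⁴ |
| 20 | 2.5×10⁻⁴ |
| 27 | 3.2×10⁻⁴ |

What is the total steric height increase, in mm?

Layer 1 at 20 °C → α = 2.5×10⁻⁴ K⁻¹
Layer 2 at 17 °C → α = 2.2×10⁻⁴ K⁻¹
Layer 3 at 8.1 °C → α = 1.3×10⁻⁴ K⁻¹
Layer 4 at 2.1 °C → α = 0.75×10⁻⁴ K⁻¹
0–190 m: 1.6 × 2.5×10⁻⁴ × 190 = 0.07600 m
Layer 2: 500 × 2.2×10⁻⁴ × 1.2 = 0.13200 m
1.3×10⁻⁴ × 0.52 × 610 = 0.041236 m
Layer 4: 0.75×10⁻⁴ × 0.32 × 660 = 0.01584 m
Δh = 0.07600 + 0.13200 + 0.041236 + 0.01584 = 0.265076 m

Δh ≈ 265 mm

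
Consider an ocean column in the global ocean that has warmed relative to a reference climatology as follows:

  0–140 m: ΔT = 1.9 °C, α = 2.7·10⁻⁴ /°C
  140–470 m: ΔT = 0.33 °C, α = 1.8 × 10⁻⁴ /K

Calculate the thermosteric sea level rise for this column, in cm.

1.9 × 140 × 2.7×10⁻⁴ = 0.07182 m
0.33 × 330 × 1.8×10⁻⁴ = 0.019602 m
Δh = 0.07182 + 0.019602 = 0.091422 m

Δh = 9.14 cm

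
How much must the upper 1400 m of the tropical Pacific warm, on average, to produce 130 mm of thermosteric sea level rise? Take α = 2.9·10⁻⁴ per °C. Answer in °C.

ΔT ≈ 0.320 °C

ΔT = Δh/(αH) = 0.13 / (2.9×10⁻⁴ × 1400) ≈ 0.3202 °C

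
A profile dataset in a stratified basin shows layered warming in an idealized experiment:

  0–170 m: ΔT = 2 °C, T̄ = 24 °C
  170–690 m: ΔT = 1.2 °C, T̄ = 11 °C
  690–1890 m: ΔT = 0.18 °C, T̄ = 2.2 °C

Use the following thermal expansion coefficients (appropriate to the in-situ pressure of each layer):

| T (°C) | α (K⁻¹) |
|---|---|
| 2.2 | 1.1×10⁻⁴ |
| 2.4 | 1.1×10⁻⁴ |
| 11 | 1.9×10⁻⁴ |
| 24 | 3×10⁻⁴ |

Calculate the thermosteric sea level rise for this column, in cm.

Layer 1 at 24 °C → α = 3×10⁻⁴ K⁻¹
Layer 2 at 11 °C → α = 1.9×10⁻⁴ K⁻¹
Layer 3 at 2.2 °C → α = 1.1×10⁻⁴ K⁻¹
0–170 m: 3×10⁻⁴ × 2 × 170 = 0.10200 m
Layer 2: 1.9×10⁻⁴ × 1.2 × 520 = 0.11856 m
1.1×10⁻⁴ × 1200 × 0.18 = 0.02376 m
Δh = 0.10200 + 0.11856 + 0.02376 = 0.24432 m ≈ 24 cm

Δh ≈ 24 cm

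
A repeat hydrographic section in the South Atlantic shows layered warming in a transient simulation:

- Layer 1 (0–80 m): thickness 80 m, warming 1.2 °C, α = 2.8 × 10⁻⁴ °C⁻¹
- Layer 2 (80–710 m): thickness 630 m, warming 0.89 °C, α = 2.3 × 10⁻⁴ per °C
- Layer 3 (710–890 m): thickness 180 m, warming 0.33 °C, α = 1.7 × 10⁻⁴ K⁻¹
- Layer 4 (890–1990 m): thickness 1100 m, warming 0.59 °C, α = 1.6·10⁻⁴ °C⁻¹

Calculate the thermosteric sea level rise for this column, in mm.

Δh ≈ 270 mm

0–80 m: 80 × 2.8×10⁻⁴ × 1.2 = 0.02688 m
80–710 m: 2.3×10⁻⁴ × 0.89 × 630 = 0.128961 m
710–890 m: 180 × 1.7×10⁻⁴ × 0.33 = 0.010098 m
1100 × 1.6×10⁻⁴ × 0.59 = 0.10384 m
Δh = 0.02688 + 0.128961 + 0.010098 + 0.10384 = 0.269779 m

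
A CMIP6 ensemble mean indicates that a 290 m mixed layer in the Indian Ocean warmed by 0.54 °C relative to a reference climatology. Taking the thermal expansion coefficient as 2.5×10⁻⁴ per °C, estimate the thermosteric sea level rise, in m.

Δh = αΔT·H = 2.5×10⁻⁴ × 0.54 × 290 = 0.03915 m

about 0.039 m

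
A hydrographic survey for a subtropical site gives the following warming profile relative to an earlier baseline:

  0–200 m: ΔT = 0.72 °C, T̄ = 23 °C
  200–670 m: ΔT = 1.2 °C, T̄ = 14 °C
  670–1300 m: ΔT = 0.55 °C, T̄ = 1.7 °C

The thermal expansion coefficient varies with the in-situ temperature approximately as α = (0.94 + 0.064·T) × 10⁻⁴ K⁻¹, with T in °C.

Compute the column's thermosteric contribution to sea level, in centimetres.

Layer 1: α = (0.94 + 0.064×23)×10⁻⁴ = 2.412×10⁻⁴ K⁻¹
Layer 2: α = (0.94 + 0.064×14)×10⁻⁴ = 1.836×10⁻⁴ K⁻¹
Layer 3: α = (0.94 + 0.064×1.7)×10⁻⁴ = 1.0488×10⁻⁴ K⁻¹
Layer 1: 200 × 0.72 × 2.412×10⁻⁴ = 0.0347328 m
1.836×10⁻⁴ × 1.2 × 470 = 0.1035504 m
1.0488×10⁻⁴ × 630 × 0.55 = 0.03634092 m
Δh = 0.0347328 + 0.1035504 + 0.03634092 = 0.17462412 m

about 17.5 cm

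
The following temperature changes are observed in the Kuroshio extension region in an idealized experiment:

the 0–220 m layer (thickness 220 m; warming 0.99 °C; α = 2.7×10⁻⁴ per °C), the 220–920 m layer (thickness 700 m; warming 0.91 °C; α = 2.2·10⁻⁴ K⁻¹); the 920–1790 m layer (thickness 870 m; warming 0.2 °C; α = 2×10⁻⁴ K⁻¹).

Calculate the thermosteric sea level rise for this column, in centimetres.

Δh ≈ 23 cm

Layer 1: 2.7×10⁻⁴ × 220 × 0.99 = 0.058806 m
220–920 m: 0.91 × 2.2×10⁻⁴ × 700 = 0.14014 m
Layer 3: 0.2 × 870 × 2×10⁻⁴ = 0.03480 m
Δh = 0.058806 + 0.14014 + 0.03480 = 0.233746 m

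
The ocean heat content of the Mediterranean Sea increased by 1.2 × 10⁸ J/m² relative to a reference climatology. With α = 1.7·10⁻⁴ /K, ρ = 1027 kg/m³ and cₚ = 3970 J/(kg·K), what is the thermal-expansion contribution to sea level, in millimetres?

Δh = αQ/(ρcₚ) = 1.7×10⁻⁴ × 1.2×10⁸ / (1027 × 3970) ≈ 0.0050034 m

Δh = 5.00 mm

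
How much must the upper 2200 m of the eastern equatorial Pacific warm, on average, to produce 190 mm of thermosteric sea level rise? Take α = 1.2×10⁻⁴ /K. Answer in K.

ΔT = Δh/(αH) = 0.19 / (1.2×10⁻⁴ × 2200) ≈ 0.7197 K

ΔT ≈ 0.720 K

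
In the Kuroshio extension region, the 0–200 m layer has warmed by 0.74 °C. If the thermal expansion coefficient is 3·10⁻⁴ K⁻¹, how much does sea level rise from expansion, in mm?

about 44.4 mm

Δh = αΔT·H = 3×10⁻⁴ × 0.74 × 200 = 0.04440 m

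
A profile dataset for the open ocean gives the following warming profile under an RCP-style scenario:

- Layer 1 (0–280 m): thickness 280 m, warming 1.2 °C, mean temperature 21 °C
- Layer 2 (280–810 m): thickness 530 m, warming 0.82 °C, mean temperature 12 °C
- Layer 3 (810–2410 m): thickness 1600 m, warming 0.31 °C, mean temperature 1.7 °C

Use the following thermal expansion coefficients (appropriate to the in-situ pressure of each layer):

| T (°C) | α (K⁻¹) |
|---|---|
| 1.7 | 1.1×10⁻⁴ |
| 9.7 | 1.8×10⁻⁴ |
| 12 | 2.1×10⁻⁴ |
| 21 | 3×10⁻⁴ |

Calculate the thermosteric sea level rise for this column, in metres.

Layer 1 at 21 °C → α = 3×10⁻⁴ K⁻¹
Layer 2 at 12 °C → α = 2.1×10⁻⁴ K⁻¹
Layer 3 at 1.7 °C → α = 1.1×10⁻⁴ K⁻¹
0–280 m: 280 × 3×10⁻⁴ × 1.2 = 0.10080 m
Layer 2: 2.1×10⁻⁴ × 530 × 0.82 = 0.091266 m
1.1×10⁻⁴ × 0.31 × 1600 = 0.05456 m
Δh = 0.10080 + 0.091266 + 0.05456 = 0.246626 m ≈ 0.247 m

0.247 m of thermosteric rise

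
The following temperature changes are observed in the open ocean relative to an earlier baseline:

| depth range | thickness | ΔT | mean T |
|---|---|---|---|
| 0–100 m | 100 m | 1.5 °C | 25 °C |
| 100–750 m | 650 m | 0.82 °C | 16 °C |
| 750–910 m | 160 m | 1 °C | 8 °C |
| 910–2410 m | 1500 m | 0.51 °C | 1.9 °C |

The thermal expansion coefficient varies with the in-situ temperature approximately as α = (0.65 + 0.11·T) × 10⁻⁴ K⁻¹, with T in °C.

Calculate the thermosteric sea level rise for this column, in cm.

Layer 1: α = (0.65 + 0.11×25)×10⁻⁴ = 3.4×10⁻⁴ K⁻¹
Layer 2: α = (0.65 + 0.11×16)×10⁻⁴ = 2.41×10⁻⁴ K⁻¹
Layer 3: α = (0.65 + 0.11×8)×10⁻⁴ = 1.53×10⁻⁴ K⁻¹
Layer 4: α = (0.65 + 0.11×1.9)×10⁻⁴ = 0.859×10⁻⁴ K⁻¹
100 × 1.5 × 3.4×10⁻⁴ = 0.05100 m
Layer 2: 0.82 × 2.41×10⁻⁴ × 650 = 0.128453 m
750–910 m: 1 × 160 × 1.53×10⁻⁴ = 0.02448 m
910–2410 m: 0.51 × 1500 × 0.859×10⁻⁴ = 0.0657135 m
Δh = 0.05100 + 0.128453 + 0.02448 + 0.0657135 = 0.2696465 m ≈ 27.0 cm

Δh ≈ 27.0 cm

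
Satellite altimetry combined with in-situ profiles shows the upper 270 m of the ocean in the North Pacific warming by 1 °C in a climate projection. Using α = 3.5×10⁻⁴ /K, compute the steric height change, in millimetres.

Δh = αΔT·H = 3.5×10⁻⁴ × 1 × 270 = 0.09450 m

Δh ≈ 94.5 mm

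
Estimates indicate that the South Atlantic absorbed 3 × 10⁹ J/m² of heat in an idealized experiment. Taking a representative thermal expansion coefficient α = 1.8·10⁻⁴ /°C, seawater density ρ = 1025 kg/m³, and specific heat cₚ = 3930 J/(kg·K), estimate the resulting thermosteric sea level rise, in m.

0.134 m

Δh = αQ/(ρcₚ) = 1.8×10⁻⁴ × 3×10⁹ / (1025 × 3930) ≈ 0.13405 m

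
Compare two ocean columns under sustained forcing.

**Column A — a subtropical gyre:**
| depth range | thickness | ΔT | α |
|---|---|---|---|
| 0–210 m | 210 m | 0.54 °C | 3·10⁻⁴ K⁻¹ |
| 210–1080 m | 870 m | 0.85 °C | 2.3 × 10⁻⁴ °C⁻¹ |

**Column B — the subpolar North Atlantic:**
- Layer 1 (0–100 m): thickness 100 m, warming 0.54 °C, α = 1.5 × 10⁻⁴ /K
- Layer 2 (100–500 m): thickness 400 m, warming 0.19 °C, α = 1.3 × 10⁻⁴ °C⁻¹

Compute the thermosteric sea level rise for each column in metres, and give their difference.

Δh_A ≈ 0.204 m, Δh_B ≈ 0.0180 m; difference ≈ 0.186 m

A 0–210 m: 0.54 × 3×10⁻⁴ × 210 = 0.03402 m
A Layer 2: 0.85 × 2.3×10⁻⁴ × 870 = 0.170085 m
A total: 0.204105 m
B Layer 1: 100 × 0.54 × 1.5×10⁻⁴ = 0.00810 m
B 400 × 0.19 × 1.3×10⁻⁴ = 0.00988 m
B total: 0.01798 m
Difference: 0.204105 − 0.01798 = 0.186125 m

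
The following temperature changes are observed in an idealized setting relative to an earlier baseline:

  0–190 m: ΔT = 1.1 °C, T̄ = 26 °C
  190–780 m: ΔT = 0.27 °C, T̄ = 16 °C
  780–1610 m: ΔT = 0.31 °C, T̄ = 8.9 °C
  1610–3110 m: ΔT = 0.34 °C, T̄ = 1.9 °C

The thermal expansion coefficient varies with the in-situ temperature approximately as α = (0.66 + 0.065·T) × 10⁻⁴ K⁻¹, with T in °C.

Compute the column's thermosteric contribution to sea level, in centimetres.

Layer 1: α = (0.66 + 0.065×26)×10⁻⁴ = 2.35×10⁻⁴ K⁻¹
Layer 2: α = (0.66 + 0.065×16)×10⁻⁴ = 1.7×10⁻⁴ K⁻¹
Layer 3: α = (0.66 + 0.065×8.9)×10⁻⁴ = 1.2385×10⁻⁴ K⁻¹
Layer 4: α = (0.66 + 0.065×1.9)×10⁻⁴ = 0.7835×10⁻⁴ K⁻¹
0–190 m: 2.35×10⁻⁴ × 1.1 × 190 = 0.049115 m
590 × 0.27 × 1.7×10⁻⁴ = 0.027081 m
830 × 1.2385×10⁻⁴ × 0.31 = 0.031866605 m
1610–3110 m: 0.34 × 1500 × 0.7835×10⁻⁴ = 0.0399585 m
Δh = 0.049115 + 0.027081 + 0.031866605 + 0.0399585 = 0.148021105 m ≈ 14.8 cm

about 14.8 cm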